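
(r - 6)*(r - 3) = r^2 - 9*r + 18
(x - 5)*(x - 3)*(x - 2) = x^3 - 10*x^2 + 31*x - 30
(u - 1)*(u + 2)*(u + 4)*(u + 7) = u^4 + 12*u^3 + 37*u^2 + 6*u - 56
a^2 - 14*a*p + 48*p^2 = (a - 8*p)*(a - 6*p)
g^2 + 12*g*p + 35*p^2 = (g + 5*p)*(g + 7*p)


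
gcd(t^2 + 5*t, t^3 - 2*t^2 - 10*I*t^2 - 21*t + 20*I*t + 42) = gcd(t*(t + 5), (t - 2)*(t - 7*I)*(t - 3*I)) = 1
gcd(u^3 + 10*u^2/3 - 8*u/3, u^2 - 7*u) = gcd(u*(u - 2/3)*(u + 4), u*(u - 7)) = u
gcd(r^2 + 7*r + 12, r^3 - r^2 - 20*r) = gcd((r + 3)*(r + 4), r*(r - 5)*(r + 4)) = r + 4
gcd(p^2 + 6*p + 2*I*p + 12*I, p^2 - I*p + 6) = p + 2*I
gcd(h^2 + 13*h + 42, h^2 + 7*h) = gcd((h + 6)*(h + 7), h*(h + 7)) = h + 7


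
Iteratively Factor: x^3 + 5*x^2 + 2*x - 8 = (x + 2)*(x^2 + 3*x - 4) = (x + 2)*(x + 4)*(x - 1)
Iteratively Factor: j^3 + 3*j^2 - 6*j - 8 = (j + 4)*(j^2 - j - 2) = (j + 1)*(j + 4)*(j - 2)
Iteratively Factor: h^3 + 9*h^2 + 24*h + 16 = (h + 4)*(h^2 + 5*h + 4) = (h + 4)^2*(h + 1)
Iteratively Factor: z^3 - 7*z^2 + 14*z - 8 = (z - 2)*(z^2 - 5*z + 4) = (z - 2)*(z - 1)*(z - 4)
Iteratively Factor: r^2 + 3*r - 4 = (r + 4)*(r - 1)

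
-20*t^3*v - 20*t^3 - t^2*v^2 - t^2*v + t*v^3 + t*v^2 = (-5*t + v)*(4*t + v)*(t*v + t)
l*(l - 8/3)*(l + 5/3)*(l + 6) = l^4 + 5*l^3 - 94*l^2/9 - 80*l/3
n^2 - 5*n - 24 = (n - 8)*(n + 3)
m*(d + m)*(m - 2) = d*m^2 - 2*d*m + m^3 - 2*m^2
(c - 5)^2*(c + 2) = c^3 - 8*c^2 + 5*c + 50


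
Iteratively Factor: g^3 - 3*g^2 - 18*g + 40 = (g + 4)*(g^2 - 7*g + 10) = (g - 5)*(g + 4)*(g - 2)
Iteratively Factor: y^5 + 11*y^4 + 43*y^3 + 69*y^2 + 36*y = (y + 3)*(y^4 + 8*y^3 + 19*y^2 + 12*y) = y*(y + 3)*(y^3 + 8*y^2 + 19*y + 12) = y*(y + 1)*(y + 3)*(y^2 + 7*y + 12) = y*(y + 1)*(y + 3)*(y + 4)*(y + 3)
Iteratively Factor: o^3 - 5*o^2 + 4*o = (o - 4)*(o^2 - o) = o*(o - 4)*(o - 1)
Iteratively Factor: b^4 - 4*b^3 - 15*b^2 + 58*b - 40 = (b - 2)*(b^3 - 2*b^2 - 19*b + 20) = (b - 2)*(b - 1)*(b^2 - b - 20) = (b - 5)*(b - 2)*(b - 1)*(b + 4)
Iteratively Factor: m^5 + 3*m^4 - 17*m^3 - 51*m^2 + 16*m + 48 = (m + 1)*(m^4 + 2*m^3 - 19*m^2 - 32*m + 48) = (m - 4)*(m + 1)*(m^3 + 6*m^2 + 5*m - 12) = (m - 4)*(m + 1)*(m + 3)*(m^2 + 3*m - 4) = (m - 4)*(m + 1)*(m + 3)*(m + 4)*(m - 1)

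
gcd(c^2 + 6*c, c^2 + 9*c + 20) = 1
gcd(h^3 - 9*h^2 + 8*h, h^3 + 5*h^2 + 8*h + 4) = 1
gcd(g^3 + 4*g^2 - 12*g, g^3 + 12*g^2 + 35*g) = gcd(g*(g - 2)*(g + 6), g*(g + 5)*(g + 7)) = g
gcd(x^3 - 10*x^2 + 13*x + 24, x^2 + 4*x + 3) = x + 1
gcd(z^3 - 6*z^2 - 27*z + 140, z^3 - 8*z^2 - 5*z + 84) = z^2 - 11*z + 28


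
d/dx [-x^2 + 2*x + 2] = 2 - 2*x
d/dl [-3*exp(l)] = -3*exp(l)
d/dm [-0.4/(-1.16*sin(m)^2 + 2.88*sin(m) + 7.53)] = (1.152 - 0.928*sin(m))*cos(m)/(-1.16*sin(m)^2 + 2.88*sin(m) + 7.53)^2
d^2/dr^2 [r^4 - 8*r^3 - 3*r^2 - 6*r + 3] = 12*r^2 - 48*r - 6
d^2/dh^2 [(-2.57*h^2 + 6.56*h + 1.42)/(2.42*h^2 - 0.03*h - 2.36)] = (1.4210854715202e-14*h^4 + 76.462804*h^3 - 38.170176*h^2 + 224.17428*h - 13.334276)/(14.172488*h^6 - 0.527076*h^5 - 41.456778*h^4 + 1.027989*h^3 + 40.428924*h^2 - 0.501264*h - 13.144256)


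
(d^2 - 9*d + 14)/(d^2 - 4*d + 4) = (d - 7)/(d - 2)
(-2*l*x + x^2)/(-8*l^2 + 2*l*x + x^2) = x/(4*l + x)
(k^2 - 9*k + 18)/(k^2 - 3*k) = (k - 6)/k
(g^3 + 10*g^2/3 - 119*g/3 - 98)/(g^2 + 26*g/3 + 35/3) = (3*g^2 - 11*g - 42)/(3*g + 5)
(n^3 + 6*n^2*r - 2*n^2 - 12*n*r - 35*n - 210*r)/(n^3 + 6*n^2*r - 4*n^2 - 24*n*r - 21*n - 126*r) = (n + 5)/(n + 3)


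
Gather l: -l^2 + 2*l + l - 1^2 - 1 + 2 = -l^2 + 3*l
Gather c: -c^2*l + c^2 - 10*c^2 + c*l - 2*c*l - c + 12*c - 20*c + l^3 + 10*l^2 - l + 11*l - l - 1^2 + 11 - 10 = c^2*(-l - 9) + c*(-l - 9) + l^3 + 10*l^2 + 9*l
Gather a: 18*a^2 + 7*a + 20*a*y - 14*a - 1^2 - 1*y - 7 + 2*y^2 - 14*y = 18*a^2 + a*(20*y - 7) + 2*y^2 - 15*y - 8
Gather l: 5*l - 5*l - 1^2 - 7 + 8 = 0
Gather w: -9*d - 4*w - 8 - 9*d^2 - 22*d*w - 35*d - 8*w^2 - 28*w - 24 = -9*d^2 - 44*d - 8*w^2 + w*(-22*d - 32) - 32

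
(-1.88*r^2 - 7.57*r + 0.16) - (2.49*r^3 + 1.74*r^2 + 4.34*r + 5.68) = -2.49*r^3 - 3.62*r^2 - 11.91*r - 5.52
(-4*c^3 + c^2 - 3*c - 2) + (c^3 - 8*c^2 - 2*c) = -3*c^3 - 7*c^2 - 5*c - 2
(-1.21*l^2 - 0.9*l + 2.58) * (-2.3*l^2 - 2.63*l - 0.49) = 2.783*l^4 + 5.2523*l^3 - 2.9741*l^2 - 6.3444*l - 1.2642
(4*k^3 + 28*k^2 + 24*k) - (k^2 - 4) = 4*k^3 + 27*k^2 + 24*k + 4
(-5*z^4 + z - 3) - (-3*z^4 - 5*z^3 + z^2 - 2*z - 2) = -2*z^4 + 5*z^3 - z^2 + 3*z - 1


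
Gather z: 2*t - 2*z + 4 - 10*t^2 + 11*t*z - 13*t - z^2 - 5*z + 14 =-10*t^2 - 11*t - z^2 + z*(11*t - 7) + 18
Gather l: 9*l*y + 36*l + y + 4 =l*(9*y + 36) + y + 4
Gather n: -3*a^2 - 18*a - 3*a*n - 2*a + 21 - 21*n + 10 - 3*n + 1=-3*a^2 - 20*a + n*(-3*a - 24) + 32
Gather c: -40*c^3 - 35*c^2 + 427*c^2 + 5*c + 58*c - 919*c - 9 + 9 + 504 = -40*c^3 + 392*c^2 - 856*c + 504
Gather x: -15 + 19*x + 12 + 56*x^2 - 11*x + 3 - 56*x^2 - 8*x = 0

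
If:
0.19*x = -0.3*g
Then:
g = -0.633333333333333*x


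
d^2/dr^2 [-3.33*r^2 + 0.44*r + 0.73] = -6.66000000000000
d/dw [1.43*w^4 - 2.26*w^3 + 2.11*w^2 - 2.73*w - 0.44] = 5.72*w^3 - 6.78*w^2 + 4.22*w - 2.73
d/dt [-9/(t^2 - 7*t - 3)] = 9*(2*t - 7)/(-t^2 + 7*t + 3)^2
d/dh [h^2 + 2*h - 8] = 2*h + 2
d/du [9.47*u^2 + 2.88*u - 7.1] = 18.94*u + 2.88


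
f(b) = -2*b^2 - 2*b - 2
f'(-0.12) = -1.52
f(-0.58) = -1.51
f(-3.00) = -14.00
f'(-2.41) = 7.64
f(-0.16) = -1.73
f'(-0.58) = 0.32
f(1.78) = -11.90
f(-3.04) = -14.40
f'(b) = -4*b - 2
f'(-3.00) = 10.00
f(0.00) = -2.00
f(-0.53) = -1.50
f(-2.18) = -7.14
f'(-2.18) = 6.72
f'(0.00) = -2.00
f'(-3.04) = 10.16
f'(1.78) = -9.12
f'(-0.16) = -1.36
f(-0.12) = -1.79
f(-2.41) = -8.80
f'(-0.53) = 0.12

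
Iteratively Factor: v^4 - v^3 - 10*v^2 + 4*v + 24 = (v + 2)*(v^3 - 3*v^2 - 4*v + 12) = (v - 3)*(v + 2)*(v^2 - 4) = (v - 3)*(v + 2)^2*(v - 2)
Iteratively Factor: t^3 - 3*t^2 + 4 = (t - 2)*(t^2 - t - 2) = (t - 2)*(t + 1)*(t - 2)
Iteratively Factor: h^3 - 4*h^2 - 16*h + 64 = (h + 4)*(h^2 - 8*h + 16) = (h - 4)*(h + 4)*(h - 4)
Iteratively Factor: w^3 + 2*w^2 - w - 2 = (w + 1)*(w^2 + w - 2) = (w - 1)*(w + 1)*(w + 2)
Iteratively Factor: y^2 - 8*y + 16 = (y - 4)*(y - 4)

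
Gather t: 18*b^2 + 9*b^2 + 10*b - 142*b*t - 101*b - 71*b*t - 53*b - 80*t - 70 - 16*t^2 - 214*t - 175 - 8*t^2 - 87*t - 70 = 27*b^2 - 144*b - 24*t^2 + t*(-213*b - 381) - 315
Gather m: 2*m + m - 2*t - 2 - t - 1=3*m - 3*t - 3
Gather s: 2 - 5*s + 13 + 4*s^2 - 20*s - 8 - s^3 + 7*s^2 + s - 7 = -s^3 + 11*s^2 - 24*s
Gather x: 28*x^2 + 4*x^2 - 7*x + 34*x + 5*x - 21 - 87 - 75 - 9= 32*x^2 + 32*x - 192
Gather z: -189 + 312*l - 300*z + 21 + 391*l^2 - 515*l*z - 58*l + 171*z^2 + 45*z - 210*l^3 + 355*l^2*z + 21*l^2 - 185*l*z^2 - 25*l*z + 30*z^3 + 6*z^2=-210*l^3 + 412*l^2 + 254*l + 30*z^3 + z^2*(177 - 185*l) + z*(355*l^2 - 540*l - 255) - 168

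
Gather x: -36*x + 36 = 36 - 36*x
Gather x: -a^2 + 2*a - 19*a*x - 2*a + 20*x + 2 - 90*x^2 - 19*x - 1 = -a^2 - 90*x^2 + x*(1 - 19*a) + 1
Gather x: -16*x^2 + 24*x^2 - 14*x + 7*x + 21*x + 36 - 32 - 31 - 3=8*x^2 + 14*x - 30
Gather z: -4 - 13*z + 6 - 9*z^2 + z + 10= -9*z^2 - 12*z + 12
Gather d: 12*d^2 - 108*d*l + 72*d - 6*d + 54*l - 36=12*d^2 + d*(66 - 108*l) + 54*l - 36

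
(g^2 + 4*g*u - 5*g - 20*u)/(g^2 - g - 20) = (g + 4*u)/(g + 4)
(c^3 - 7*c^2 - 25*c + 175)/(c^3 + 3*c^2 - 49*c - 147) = (c^2 - 25)/(c^2 + 10*c + 21)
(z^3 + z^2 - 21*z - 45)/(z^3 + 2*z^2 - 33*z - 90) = (z^2 - 2*z - 15)/(z^2 - z - 30)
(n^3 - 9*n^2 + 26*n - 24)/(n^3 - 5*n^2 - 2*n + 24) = (n - 2)/(n + 2)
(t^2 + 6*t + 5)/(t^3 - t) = (t + 5)/(t*(t - 1))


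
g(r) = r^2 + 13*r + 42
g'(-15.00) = -17.00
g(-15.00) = 72.00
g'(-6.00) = 1.00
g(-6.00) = 0.00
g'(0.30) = 13.60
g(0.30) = 45.99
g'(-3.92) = 5.16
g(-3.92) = 6.41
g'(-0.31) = 12.38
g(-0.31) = 38.07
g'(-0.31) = 12.38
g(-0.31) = 38.07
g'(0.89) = 14.78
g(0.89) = 54.36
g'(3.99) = 20.98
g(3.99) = 109.79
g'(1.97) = 16.94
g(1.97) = 71.49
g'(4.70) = 22.40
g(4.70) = 125.19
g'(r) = 2*r + 13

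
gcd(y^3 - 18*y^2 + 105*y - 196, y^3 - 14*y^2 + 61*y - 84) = y^2 - 11*y + 28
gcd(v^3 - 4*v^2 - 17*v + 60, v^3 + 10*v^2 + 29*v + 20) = v + 4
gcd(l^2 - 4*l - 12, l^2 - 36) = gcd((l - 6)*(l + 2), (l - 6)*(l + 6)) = l - 6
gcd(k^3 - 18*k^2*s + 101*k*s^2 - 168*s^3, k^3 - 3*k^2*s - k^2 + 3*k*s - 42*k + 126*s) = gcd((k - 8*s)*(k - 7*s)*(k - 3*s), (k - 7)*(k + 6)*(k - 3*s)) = -k + 3*s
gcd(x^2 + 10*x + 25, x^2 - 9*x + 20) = 1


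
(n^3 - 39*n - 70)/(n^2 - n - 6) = (n^2 - 2*n - 35)/(n - 3)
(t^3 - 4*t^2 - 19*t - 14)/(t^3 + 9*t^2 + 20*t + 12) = (t - 7)/(t + 6)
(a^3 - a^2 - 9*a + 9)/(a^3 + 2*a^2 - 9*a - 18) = (a - 1)/(a + 2)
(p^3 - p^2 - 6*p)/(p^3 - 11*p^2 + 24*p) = (p + 2)/(p - 8)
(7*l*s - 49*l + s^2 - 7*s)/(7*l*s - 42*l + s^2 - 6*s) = (s - 7)/(s - 6)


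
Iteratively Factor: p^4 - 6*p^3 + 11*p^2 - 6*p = (p - 3)*(p^3 - 3*p^2 + 2*p) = (p - 3)*(p - 2)*(p^2 - p) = p*(p - 3)*(p - 2)*(p - 1)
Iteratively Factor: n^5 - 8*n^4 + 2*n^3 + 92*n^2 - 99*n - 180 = (n - 3)*(n^4 - 5*n^3 - 13*n^2 + 53*n + 60) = (n - 3)*(n + 3)*(n^3 - 8*n^2 + 11*n + 20) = (n - 3)*(n + 1)*(n + 3)*(n^2 - 9*n + 20) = (n - 5)*(n - 3)*(n + 1)*(n + 3)*(n - 4)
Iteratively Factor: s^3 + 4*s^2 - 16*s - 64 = (s - 4)*(s^2 + 8*s + 16) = (s - 4)*(s + 4)*(s + 4)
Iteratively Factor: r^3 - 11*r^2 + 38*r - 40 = (r - 4)*(r^2 - 7*r + 10) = (r - 4)*(r - 2)*(r - 5)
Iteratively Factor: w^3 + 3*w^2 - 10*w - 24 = (w + 2)*(w^2 + w - 12) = (w - 3)*(w + 2)*(w + 4)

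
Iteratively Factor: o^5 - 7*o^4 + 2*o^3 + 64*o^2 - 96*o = (o - 4)*(o^4 - 3*o^3 - 10*o^2 + 24*o) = (o - 4)^2*(o^3 + o^2 - 6*o) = (o - 4)^2*(o + 3)*(o^2 - 2*o) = o*(o - 4)^2*(o + 3)*(o - 2)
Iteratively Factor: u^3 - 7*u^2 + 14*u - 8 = (u - 2)*(u^2 - 5*u + 4) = (u - 2)*(u - 1)*(u - 4)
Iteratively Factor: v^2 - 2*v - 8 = (v - 4)*(v + 2)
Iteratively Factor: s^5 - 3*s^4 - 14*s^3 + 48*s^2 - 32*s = (s - 2)*(s^4 - s^3 - 16*s^2 + 16*s) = s*(s - 2)*(s^3 - s^2 - 16*s + 16) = s*(s - 4)*(s - 2)*(s^2 + 3*s - 4) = s*(s - 4)*(s - 2)*(s - 1)*(s + 4)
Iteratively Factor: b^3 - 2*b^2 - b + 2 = (b - 2)*(b^2 - 1) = (b - 2)*(b - 1)*(b + 1)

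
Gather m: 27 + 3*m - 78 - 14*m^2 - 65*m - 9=-14*m^2 - 62*m - 60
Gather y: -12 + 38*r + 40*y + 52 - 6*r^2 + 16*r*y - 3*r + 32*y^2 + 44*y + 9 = -6*r^2 + 35*r + 32*y^2 + y*(16*r + 84) + 49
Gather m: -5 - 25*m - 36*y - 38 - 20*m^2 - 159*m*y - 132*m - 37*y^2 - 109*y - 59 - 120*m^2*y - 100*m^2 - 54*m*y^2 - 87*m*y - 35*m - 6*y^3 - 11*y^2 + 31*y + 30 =m^2*(-120*y - 120) + m*(-54*y^2 - 246*y - 192) - 6*y^3 - 48*y^2 - 114*y - 72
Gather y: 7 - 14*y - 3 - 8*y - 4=-22*y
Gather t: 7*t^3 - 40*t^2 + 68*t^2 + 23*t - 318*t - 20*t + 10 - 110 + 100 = 7*t^3 + 28*t^2 - 315*t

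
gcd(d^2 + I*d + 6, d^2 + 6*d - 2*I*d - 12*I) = d - 2*I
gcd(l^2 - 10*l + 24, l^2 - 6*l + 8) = l - 4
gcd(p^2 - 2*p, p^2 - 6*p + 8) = p - 2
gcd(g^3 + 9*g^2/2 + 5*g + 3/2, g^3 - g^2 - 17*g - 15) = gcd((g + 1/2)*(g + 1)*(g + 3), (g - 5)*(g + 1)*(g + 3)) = g^2 + 4*g + 3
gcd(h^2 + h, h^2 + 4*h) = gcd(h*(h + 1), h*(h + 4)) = h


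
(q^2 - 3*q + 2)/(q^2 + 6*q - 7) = (q - 2)/(q + 7)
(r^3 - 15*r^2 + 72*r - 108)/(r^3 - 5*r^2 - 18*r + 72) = (r - 6)/(r + 4)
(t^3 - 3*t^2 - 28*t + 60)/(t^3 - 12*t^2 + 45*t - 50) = (t^2 - t - 30)/(t^2 - 10*t + 25)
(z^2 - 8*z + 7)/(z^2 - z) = (z - 7)/z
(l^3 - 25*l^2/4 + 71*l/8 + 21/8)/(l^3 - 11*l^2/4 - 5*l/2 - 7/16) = 2*(l - 3)/(2*l + 1)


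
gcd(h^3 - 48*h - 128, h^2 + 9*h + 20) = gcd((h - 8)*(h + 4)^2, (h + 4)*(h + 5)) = h + 4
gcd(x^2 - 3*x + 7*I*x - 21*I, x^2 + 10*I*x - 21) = x + 7*I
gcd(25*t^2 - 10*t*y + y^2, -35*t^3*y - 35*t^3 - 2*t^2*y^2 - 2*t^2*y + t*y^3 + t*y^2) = 1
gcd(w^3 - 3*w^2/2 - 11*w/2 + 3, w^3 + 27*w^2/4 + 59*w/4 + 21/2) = w + 2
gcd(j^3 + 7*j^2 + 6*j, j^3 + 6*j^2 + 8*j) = j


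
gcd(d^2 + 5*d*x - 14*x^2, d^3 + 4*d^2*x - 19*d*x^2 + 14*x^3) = -d^2 - 5*d*x + 14*x^2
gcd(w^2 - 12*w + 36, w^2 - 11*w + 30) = w - 6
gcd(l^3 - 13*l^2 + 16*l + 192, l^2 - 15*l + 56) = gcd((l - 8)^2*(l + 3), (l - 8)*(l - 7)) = l - 8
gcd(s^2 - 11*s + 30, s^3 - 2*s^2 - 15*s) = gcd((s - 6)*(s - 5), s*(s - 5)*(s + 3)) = s - 5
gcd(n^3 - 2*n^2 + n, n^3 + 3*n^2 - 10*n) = n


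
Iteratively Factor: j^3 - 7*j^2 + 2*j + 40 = (j + 2)*(j^2 - 9*j + 20) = (j - 5)*(j + 2)*(j - 4)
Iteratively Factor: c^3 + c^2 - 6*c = (c + 3)*(c^2 - 2*c) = (c - 2)*(c + 3)*(c)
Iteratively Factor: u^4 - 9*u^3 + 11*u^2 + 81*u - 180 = (u - 5)*(u^3 - 4*u^2 - 9*u + 36) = (u - 5)*(u + 3)*(u^2 - 7*u + 12) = (u - 5)*(u - 3)*(u + 3)*(u - 4)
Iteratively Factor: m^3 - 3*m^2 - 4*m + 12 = (m - 3)*(m^2 - 4) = (m - 3)*(m - 2)*(m + 2)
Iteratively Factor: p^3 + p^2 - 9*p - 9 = (p + 3)*(p^2 - 2*p - 3) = (p - 3)*(p + 3)*(p + 1)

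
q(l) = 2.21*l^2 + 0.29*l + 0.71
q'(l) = 4.42*l + 0.29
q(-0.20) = 0.74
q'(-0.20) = -0.59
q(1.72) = 7.75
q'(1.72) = 7.89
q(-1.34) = 4.29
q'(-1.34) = -5.63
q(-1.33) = 4.23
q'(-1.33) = -5.59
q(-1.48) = 5.12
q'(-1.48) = -6.25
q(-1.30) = 4.07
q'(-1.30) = -5.46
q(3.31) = 25.88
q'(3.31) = 14.92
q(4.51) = 46.97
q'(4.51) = 20.22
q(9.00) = 182.33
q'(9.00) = 40.07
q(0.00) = 0.71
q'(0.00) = 0.29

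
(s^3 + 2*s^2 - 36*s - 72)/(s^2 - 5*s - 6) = (s^2 + 8*s + 12)/(s + 1)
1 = 1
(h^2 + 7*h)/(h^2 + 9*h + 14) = h/(h + 2)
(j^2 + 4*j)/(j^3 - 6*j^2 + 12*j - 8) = j*(j + 4)/(j^3 - 6*j^2 + 12*j - 8)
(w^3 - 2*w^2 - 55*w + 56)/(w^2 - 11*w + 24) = (w^2 + 6*w - 7)/(w - 3)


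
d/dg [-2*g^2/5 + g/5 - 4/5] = 1/5 - 4*g/5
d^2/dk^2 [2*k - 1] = 0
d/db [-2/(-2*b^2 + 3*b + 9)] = 2*(3 - 4*b)/(-2*b^2 + 3*b + 9)^2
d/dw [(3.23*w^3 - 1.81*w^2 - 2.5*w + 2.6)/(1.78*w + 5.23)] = (11.4988*w^3 + 47.4569*w^2 - 18.9326*w - 17.703)/(3.1684*w^2 + 18.6188*w + 27.3529)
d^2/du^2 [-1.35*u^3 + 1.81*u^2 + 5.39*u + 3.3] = 3.62 - 8.1*u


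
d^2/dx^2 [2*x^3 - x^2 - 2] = 12*x - 2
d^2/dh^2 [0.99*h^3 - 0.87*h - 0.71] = 5.94*h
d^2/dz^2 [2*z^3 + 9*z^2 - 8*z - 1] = 12*z + 18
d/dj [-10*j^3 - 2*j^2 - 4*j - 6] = -30*j^2 - 4*j - 4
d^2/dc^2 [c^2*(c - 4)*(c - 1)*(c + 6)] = 20*c^3 + 12*c^2 - 156*c + 48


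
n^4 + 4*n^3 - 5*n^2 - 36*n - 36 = (n - 3)*(n + 2)^2*(n + 3)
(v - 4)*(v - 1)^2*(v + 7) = v^4 + v^3 - 33*v^2 + 59*v - 28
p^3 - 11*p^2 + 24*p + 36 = (p - 6)^2*(p + 1)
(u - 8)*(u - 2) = u^2 - 10*u + 16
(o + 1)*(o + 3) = o^2 + 4*o + 3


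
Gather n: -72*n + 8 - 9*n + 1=9 - 81*n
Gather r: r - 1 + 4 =r + 3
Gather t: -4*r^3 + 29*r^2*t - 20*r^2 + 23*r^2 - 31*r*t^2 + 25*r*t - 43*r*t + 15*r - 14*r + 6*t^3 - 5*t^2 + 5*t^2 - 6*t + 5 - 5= -4*r^3 + 3*r^2 - 31*r*t^2 + r + 6*t^3 + t*(29*r^2 - 18*r - 6)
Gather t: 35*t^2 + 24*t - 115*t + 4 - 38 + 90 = 35*t^2 - 91*t + 56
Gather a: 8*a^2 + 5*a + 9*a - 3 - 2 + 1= 8*a^2 + 14*a - 4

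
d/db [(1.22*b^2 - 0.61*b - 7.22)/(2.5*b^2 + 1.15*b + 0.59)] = (2.928*b^2 + 37.5396*b + 7.9431)/(6.25*b^4 + 5.75*b^3 + 4.2725*b^2 + 1.357*b + 0.3481)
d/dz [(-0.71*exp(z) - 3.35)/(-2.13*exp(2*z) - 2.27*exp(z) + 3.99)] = (-(0.71*exp(z) + 3.35)*(4.26*exp(z) + 2.27) + 1.5123*exp(2*z) + 1.6117*exp(z) - 2.8329)*exp(z)/(2.13*exp(2*z) + 2.27*exp(z) - 3.99)^2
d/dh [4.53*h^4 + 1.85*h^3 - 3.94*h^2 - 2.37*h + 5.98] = 18.12*h^3 + 5.55*h^2 - 7.88*h - 2.37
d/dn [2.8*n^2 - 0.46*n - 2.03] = 5.6*n - 0.46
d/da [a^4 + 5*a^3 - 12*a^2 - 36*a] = 4*a^3 + 15*a^2 - 24*a - 36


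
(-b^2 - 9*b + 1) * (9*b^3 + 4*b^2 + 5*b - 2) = -9*b^5 - 85*b^4 - 32*b^3 - 39*b^2 + 23*b - 2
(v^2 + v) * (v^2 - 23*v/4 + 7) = v^4 - 19*v^3/4 + 5*v^2/4 + 7*v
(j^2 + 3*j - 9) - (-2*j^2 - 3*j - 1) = 3*j^2 + 6*j - 8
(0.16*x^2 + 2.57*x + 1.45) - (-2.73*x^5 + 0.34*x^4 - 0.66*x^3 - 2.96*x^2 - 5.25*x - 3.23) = 2.73*x^5 - 0.34*x^4 + 0.66*x^3 + 3.12*x^2 + 7.82*x + 4.68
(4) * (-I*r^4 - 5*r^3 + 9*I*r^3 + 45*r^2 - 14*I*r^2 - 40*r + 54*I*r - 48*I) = -4*I*r^4 - 20*r^3 + 36*I*r^3 + 180*r^2 - 56*I*r^2 - 160*r + 216*I*r - 192*I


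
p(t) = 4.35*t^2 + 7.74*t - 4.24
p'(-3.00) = -18.36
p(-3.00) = 11.69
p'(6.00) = 59.94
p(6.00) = 198.80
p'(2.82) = 32.27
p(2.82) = 52.18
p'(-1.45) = -4.88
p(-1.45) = -6.32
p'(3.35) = 36.88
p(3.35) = 70.51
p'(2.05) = 25.58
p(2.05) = 29.91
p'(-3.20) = -20.10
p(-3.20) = 15.54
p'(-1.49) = -5.22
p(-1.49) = -6.12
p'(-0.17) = 6.26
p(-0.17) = -5.43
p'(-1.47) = -5.05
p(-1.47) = -6.22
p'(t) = 8.7*t + 7.74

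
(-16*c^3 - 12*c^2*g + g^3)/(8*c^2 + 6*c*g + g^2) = (-8*c^2 - 2*c*g + g^2)/(4*c + g)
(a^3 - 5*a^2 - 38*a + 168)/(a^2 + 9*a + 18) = (a^2 - 11*a + 28)/(a + 3)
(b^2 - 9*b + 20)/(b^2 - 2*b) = (b^2 - 9*b + 20)/(b*(b - 2))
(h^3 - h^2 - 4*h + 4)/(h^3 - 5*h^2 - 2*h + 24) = (h^2 - 3*h + 2)/(h^2 - 7*h + 12)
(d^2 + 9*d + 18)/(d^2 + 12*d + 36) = (d + 3)/(d + 6)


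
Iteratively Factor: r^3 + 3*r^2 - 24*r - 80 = (r + 4)*(r^2 - r - 20) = (r - 5)*(r + 4)*(r + 4)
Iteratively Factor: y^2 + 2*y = (y + 2)*(y)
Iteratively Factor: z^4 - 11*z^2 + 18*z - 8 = (z - 2)*(z^3 + 2*z^2 - 7*z + 4) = (z - 2)*(z - 1)*(z^2 + 3*z - 4) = (z - 2)*(z - 1)*(z + 4)*(z - 1)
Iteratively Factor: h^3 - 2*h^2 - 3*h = (h + 1)*(h^2 - 3*h) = h*(h + 1)*(h - 3)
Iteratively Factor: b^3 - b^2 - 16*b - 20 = (b + 2)*(b^2 - 3*b - 10) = (b - 5)*(b + 2)*(b + 2)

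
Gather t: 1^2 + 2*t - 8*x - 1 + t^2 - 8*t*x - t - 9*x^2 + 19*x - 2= t^2 + t*(1 - 8*x) - 9*x^2 + 11*x - 2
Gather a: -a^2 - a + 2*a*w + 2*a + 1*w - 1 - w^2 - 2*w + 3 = -a^2 + a*(2*w + 1) - w^2 - w + 2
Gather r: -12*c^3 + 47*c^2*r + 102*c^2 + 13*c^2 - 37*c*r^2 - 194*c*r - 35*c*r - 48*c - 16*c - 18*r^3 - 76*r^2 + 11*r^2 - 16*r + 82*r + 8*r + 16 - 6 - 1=-12*c^3 + 115*c^2 - 64*c - 18*r^3 + r^2*(-37*c - 65) + r*(47*c^2 - 229*c + 74) + 9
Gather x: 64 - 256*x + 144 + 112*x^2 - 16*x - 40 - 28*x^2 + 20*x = 84*x^2 - 252*x + 168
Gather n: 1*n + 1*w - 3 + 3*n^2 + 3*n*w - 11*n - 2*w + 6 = 3*n^2 + n*(3*w - 10) - w + 3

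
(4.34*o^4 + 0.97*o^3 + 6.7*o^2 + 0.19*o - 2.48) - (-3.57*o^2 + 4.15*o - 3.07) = 4.34*o^4 + 0.97*o^3 + 10.27*o^2 - 3.96*o + 0.59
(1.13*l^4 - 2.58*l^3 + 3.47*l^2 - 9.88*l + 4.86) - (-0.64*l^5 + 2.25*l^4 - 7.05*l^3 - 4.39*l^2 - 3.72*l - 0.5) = 0.64*l^5 - 1.12*l^4 + 4.47*l^3 + 7.86*l^2 - 6.16*l + 5.36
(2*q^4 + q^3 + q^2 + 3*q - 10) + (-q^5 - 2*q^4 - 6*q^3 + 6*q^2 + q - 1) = -q^5 - 5*q^3 + 7*q^2 + 4*q - 11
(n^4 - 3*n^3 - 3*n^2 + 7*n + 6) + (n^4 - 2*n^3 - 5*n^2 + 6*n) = 2*n^4 - 5*n^3 - 8*n^2 + 13*n + 6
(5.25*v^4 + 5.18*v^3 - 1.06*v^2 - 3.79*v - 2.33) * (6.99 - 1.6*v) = -8.4*v^5 + 28.4095*v^4 + 37.9042*v^3 - 1.3454*v^2 - 22.7641*v - 16.2867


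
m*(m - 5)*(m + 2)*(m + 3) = m^4 - 19*m^2 - 30*m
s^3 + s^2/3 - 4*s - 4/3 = (s - 2)*(s + 1/3)*(s + 2)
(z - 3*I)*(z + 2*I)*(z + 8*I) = z^3 + 7*I*z^2 + 14*z + 48*I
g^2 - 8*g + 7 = (g - 7)*(g - 1)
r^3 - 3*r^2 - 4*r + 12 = (r - 3)*(r - 2)*(r + 2)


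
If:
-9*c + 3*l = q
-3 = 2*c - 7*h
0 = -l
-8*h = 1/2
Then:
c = -55/32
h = -1/16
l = 0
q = 495/32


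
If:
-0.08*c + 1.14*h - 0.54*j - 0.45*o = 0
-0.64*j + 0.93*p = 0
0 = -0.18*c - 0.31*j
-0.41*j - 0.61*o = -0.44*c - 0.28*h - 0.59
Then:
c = -2.50260416666667*p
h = 0.466280295047418 - 0.714936592612106*p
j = 1.453125*p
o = 1.18124341412013 - 3.1100152938766*p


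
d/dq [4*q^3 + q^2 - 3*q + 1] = 12*q^2 + 2*q - 3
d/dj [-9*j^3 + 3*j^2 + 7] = 3*j*(2 - 9*j)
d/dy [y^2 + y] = 2*y + 1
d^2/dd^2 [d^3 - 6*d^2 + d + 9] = 6*d - 12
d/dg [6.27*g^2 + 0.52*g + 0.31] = 12.54*g + 0.52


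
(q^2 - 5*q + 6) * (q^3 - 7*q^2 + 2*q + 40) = q^5 - 12*q^4 + 43*q^3 - 12*q^2 - 188*q + 240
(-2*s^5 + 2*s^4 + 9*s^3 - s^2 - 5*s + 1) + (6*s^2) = -2*s^5 + 2*s^4 + 9*s^3 + 5*s^2 - 5*s + 1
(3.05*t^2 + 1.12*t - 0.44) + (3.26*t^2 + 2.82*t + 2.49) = 6.31*t^2 + 3.94*t + 2.05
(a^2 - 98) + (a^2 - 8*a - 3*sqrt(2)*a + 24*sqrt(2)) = 2*a^2 - 8*a - 3*sqrt(2)*a - 98 + 24*sqrt(2)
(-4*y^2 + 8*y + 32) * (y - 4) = -4*y^3 + 24*y^2 - 128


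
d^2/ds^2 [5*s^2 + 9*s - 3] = 10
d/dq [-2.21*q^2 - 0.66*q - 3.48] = -4.42*q - 0.66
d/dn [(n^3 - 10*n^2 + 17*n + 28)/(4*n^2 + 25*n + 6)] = 2*(2*n^4 + 25*n^3 - 150*n^2 - 172*n - 299)/(16*n^4 + 200*n^3 + 673*n^2 + 300*n + 36)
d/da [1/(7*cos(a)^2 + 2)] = 28*sin(2*a)/(7*cos(2*a) + 11)^2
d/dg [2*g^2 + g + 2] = 4*g + 1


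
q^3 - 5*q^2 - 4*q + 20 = (q - 5)*(q - 2)*(q + 2)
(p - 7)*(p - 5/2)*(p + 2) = p^3 - 15*p^2/2 - 3*p/2 + 35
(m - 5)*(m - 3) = m^2 - 8*m + 15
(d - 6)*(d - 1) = d^2 - 7*d + 6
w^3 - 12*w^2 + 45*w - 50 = (w - 5)^2*(w - 2)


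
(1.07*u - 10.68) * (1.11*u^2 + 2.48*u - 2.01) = 1.1877*u^3 - 9.2012*u^2 - 28.6371*u + 21.4668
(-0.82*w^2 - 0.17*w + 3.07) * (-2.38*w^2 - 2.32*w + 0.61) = 1.9516*w^4 + 2.307*w^3 - 7.4124*w^2 - 7.2261*w + 1.8727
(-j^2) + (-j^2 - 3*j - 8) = -2*j^2 - 3*j - 8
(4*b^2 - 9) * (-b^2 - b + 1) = -4*b^4 - 4*b^3 + 13*b^2 + 9*b - 9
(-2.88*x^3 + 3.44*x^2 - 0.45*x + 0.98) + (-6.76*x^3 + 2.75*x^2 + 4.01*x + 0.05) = -9.64*x^3 + 6.19*x^2 + 3.56*x + 1.03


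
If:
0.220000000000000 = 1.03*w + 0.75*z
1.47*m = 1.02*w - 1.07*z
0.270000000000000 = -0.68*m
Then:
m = -0.40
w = -0.11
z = 0.44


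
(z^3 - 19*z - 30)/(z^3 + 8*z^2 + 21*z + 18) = (z - 5)/(z + 3)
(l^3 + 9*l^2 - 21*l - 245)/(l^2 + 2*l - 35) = l + 7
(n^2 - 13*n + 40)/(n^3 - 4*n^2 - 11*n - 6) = (-n^2 + 13*n - 40)/(-n^3 + 4*n^2 + 11*n + 6)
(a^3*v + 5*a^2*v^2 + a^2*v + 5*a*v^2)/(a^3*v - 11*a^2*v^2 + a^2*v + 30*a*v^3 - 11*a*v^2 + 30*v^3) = a*(a + 5*v)/(a^2 - 11*a*v + 30*v^2)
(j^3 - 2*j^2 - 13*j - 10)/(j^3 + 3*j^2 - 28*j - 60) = (j + 1)/(j + 6)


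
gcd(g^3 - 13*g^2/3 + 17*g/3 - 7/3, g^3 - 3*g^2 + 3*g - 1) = g^2 - 2*g + 1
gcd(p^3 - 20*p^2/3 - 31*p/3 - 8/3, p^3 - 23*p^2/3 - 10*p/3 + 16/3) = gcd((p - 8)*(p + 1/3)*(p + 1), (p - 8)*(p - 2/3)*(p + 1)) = p^2 - 7*p - 8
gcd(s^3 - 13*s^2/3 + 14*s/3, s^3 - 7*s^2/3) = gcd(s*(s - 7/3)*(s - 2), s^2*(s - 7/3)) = s^2 - 7*s/3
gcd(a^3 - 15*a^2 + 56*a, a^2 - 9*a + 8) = a - 8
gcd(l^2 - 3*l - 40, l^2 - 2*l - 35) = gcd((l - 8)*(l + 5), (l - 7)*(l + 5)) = l + 5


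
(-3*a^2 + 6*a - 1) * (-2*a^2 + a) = 6*a^4 - 15*a^3 + 8*a^2 - a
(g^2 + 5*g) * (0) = 0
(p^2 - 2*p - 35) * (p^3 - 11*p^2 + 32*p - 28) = p^5 - 13*p^4 + 19*p^3 + 293*p^2 - 1064*p + 980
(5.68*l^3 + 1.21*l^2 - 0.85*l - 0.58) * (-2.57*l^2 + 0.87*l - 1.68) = -14.5976*l^5 + 1.8319*l^4 - 6.3052*l^3 - 1.2817*l^2 + 0.9234*l + 0.9744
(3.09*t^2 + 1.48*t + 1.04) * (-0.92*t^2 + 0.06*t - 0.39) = -2.8428*t^4 - 1.1762*t^3 - 2.0731*t^2 - 0.5148*t - 0.4056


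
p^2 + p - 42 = (p - 6)*(p + 7)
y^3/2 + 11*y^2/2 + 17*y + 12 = (y/2 + 1/2)*(y + 4)*(y + 6)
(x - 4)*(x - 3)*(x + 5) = x^3 - 2*x^2 - 23*x + 60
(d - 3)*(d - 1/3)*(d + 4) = d^3 + 2*d^2/3 - 37*d/3 + 4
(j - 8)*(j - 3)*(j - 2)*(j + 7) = j^4 - 6*j^3 - 45*j^2 + 274*j - 336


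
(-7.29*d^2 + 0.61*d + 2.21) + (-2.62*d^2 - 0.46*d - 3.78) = -9.91*d^2 + 0.15*d - 1.57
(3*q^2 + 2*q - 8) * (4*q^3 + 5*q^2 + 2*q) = 12*q^5 + 23*q^4 - 16*q^3 - 36*q^2 - 16*q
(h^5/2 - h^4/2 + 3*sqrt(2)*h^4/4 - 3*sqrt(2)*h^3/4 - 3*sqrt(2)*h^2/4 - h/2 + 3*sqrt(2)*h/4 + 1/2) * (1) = h^5/2 - h^4/2 + 3*sqrt(2)*h^4/4 - 3*sqrt(2)*h^3/4 - 3*sqrt(2)*h^2/4 - h/2 + 3*sqrt(2)*h/4 + 1/2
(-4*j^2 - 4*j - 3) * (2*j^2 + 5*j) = -8*j^4 - 28*j^3 - 26*j^2 - 15*j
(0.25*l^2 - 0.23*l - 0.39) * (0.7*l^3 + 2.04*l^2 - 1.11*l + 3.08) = 0.175*l^5 + 0.349*l^4 - 1.0197*l^3 + 0.2297*l^2 - 0.2755*l - 1.2012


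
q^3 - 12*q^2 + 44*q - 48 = (q - 6)*(q - 4)*(q - 2)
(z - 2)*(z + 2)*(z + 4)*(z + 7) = z^4 + 11*z^3 + 24*z^2 - 44*z - 112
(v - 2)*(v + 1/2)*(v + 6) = v^3 + 9*v^2/2 - 10*v - 6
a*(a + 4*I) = a^2 + 4*I*a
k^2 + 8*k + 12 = (k + 2)*(k + 6)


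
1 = 1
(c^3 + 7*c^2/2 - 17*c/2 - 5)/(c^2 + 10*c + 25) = (c^2 - 3*c/2 - 1)/(c + 5)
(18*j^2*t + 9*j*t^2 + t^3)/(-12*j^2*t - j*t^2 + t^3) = (6*j + t)/(-4*j + t)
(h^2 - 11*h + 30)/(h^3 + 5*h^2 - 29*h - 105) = (h - 6)/(h^2 + 10*h + 21)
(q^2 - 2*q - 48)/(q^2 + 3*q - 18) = (q - 8)/(q - 3)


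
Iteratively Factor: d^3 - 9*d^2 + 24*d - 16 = (d - 1)*(d^2 - 8*d + 16) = (d - 4)*(d - 1)*(d - 4)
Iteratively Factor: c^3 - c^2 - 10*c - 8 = (c + 2)*(c^2 - 3*c - 4) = (c + 1)*(c + 2)*(c - 4)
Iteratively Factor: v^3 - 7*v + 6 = (v - 2)*(v^2 + 2*v - 3) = (v - 2)*(v + 3)*(v - 1)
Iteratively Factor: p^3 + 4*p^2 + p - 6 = (p + 3)*(p^2 + p - 2) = (p - 1)*(p + 3)*(p + 2)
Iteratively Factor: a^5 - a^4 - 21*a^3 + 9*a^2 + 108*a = (a - 4)*(a^4 + 3*a^3 - 9*a^2 - 27*a) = (a - 4)*(a + 3)*(a^3 - 9*a) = (a - 4)*(a - 3)*(a + 3)*(a^2 + 3*a) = (a - 4)*(a - 3)*(a + 3)^2*(a)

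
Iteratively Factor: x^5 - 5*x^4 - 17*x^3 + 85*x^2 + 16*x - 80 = (x - 1)*(x^4 - 4*x^3 - 21*x^2 + 64*x + 80) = (x - 1)*(x + 4)*(x^3 - 8*x^2 + 11*x + 20) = (x - 1)*(x + 1)*(x + 4)*(x^2 - 9*x + 20) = (x - 5)*(x - 1)*(x + 1)*(x + 4)*(x - 4)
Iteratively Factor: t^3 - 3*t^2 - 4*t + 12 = (t + 2)*(t^2 - 5*t + 6) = (t - 2)*(t + 2)*(t - 3)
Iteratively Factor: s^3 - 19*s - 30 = (s + 2)*(s^2 - 2*s - 15) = (s - 5)*(s + 2)*(s + 3)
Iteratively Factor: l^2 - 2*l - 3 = (l + 1)*(l - 3)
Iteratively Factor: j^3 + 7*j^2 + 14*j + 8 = (j + 1)*(j^2 + 6*j + 8) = (j + 1)*(j + 2)*(j + 4)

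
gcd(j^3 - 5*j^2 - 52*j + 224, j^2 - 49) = j + 7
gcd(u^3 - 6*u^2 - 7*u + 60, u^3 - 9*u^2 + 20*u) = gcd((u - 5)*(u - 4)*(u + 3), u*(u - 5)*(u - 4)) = u^2 - 9*u + 20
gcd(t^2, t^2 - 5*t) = t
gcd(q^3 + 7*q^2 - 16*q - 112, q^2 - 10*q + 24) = q - 4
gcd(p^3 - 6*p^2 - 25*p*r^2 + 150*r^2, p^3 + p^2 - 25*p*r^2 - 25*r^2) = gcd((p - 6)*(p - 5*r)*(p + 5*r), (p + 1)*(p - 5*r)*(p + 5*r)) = p^2 - 25*r^2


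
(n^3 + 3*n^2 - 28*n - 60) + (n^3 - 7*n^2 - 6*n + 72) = 2*n^3 - 4*n^2 - 34*n + 12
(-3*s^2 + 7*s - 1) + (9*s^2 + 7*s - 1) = 6*s^2 + 14*s - 2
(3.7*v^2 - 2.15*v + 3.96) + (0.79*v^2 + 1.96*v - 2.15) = 4.49*v^2 - 0.19*v + 1.81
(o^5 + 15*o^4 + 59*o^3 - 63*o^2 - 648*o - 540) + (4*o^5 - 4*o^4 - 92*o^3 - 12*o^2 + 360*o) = 5*o^5 + 11*o^4 - 33*o^3 - 75*o^2 - 288*o - 540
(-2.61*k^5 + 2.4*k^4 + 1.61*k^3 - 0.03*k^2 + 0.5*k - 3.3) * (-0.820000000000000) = 2.1402*k^5 - 1.968*k^4 - 1.3202*k^3 + 0.0246*k^2 - 0.41*k + 2.706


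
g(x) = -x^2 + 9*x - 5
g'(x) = 9 - 2*x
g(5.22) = 14.73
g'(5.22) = -1.44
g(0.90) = 2.29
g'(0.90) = 7.20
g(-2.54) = -34.31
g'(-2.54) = 14.08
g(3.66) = 14.54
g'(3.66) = 1.68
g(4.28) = 15.20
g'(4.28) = 0.44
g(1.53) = 6.43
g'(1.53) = 5.94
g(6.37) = 11.75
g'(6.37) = -3.74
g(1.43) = 5.83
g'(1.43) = 6.14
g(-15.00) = -365.00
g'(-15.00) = 39.00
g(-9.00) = -167.00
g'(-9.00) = 27.00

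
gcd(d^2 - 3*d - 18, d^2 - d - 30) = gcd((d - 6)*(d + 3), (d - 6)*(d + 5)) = d - 6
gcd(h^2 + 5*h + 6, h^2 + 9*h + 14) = h + 2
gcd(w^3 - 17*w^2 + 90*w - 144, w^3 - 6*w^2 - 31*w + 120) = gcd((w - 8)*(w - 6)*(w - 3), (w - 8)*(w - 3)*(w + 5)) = w^2 - 11*w + 24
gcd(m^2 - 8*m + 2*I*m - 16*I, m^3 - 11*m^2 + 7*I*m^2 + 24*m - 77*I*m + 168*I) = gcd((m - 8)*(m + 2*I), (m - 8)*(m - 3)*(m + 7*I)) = m - 8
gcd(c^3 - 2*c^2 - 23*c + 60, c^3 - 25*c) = c + 5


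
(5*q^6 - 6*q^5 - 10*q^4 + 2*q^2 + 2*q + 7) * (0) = 0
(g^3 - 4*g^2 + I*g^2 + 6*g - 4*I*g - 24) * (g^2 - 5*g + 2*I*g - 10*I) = g^5 - 9*g^4 + 3*I*g^4 + 24*g^3 - 27*I*g^3 - 36*g^2 + 72*I*g^2 + 80*g - 108*I*g + 240*I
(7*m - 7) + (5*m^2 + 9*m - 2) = 5*m^2 + 16*m - 9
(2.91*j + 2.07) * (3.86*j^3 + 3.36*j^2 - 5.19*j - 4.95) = 11.2326*j^4 + 17.7678*j^3 - 8.1477*j^2 - 25.1478*j - 10.2465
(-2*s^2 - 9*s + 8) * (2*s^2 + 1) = -4*s^4 - 18*s^3 + 14*s^2 - 9*s + 8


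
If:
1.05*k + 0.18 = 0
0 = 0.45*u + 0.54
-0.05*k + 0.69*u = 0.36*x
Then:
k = -0.17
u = -1.20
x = -2.28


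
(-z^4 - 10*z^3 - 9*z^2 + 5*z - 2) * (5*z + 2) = -5*z^5 - 52*z^4 - 65*z^3 + 7*z^2 - 4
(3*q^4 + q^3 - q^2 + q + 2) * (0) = 0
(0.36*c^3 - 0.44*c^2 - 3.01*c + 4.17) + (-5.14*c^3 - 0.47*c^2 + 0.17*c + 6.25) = -4.78*c^3 - 0.91*c^2 - 2.84*c + 10.42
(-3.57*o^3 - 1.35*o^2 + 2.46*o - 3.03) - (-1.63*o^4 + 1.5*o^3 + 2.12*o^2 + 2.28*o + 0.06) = 1.63*o^4 - 5.07*o^3 - 3.47*o^2 + 0.18*o - 3.09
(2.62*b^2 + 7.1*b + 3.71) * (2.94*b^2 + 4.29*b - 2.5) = 7.7028*b^4 + 32.1138*b^3 + 34.8164*b^2 - 1.8341*b - 9.275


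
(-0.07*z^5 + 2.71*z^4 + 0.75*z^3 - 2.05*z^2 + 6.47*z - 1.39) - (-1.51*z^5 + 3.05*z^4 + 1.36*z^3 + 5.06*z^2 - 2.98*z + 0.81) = 1.44*z^5 - 0.34*z^4 - 0.61*z^3 - 7.11*z^2 + 9.45*z - 2.2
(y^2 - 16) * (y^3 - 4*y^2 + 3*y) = y^5 - 4*y^4 - 13*y^3 + 64*y^2 - 48*y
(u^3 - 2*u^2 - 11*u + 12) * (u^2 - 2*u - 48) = u^5 - 4*u^4 - 55*u^3 + 130*u^2 + 504*u - 576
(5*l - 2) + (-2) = 5*l - 4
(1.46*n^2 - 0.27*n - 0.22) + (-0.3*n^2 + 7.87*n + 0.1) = 1.16*n^2 + 7.6*n - 0.12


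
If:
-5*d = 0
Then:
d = 0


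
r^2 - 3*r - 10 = (r - 5)*(r + 2)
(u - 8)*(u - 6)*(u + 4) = u^3 - 10*u^2 - 8*u + 192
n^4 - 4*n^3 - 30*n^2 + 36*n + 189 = (n - 7)*(n - 3)*(n + 3)^2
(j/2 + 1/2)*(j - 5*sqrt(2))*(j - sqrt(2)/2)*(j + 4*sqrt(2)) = j^4/2 - 3*sqrt(2)*j^3/4 + j^3/2 - 39*j^2/2 - 3*sqrt(2)*j^2/4 - 39*j/2 + 10*sqrt(2)*j + 10*sqrt(2)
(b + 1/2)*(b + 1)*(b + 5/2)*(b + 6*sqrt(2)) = b^4 + 4*b^3 + 6*sqrt(2)*b^3 + 17*b^2/4 + 24*sqrt(2)*b^2 + 5*b/4 + 51*sqrt(2)*b/2 + 15*sqrt(2)/2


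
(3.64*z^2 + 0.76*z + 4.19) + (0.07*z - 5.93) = 3.64*z^2 + 0.83*z - 1.74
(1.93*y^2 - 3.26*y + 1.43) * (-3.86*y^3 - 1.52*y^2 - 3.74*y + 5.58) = -7.4498*y^5 + 9.65*y^4 - 7.7828*y^3 + 20.7882*y^2 - 23.539*y + 7.9794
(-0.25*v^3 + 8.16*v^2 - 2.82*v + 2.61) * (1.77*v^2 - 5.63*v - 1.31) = -0.4425*v^5 + 15.8507*v^4 - 50.6047*v^3 + 9.8067*v^2 - 11.0001*v - 3.4191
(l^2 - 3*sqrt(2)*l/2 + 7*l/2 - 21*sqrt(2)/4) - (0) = l^2 - 3*sqrt(2)*l/2 + 7*l/2 - 21*sqrt(2)/4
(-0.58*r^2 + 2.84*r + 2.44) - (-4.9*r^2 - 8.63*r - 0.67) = 4.32*r^2 + 11.47*r + 3.11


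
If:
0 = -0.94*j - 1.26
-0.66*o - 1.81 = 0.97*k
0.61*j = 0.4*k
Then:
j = -1.34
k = -2.04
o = 0.26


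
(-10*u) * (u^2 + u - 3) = -10*u^3 - 10*u^2 + 30*u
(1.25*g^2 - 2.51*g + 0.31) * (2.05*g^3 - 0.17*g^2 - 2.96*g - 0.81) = 2.5625*g^5 - 5.358*g^4 - 2.6378*g^3 + 6.3644*g^2 + 1.1155*g - 0.2511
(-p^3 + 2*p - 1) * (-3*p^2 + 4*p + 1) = 3*p^5 - 4*p^4 - 7*p^3 + 11*p^2 - 2*p - 1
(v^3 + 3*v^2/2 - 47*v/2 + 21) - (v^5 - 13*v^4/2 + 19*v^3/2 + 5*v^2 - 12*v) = -v^5 + 13*v^4/2 - 17*v^3/2 - 7*v^2/2 - 23*v/2 + 21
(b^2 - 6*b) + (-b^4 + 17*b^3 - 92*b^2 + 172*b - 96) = -b^4 + 17*b^3 - 91*b^2 + 166*b - 96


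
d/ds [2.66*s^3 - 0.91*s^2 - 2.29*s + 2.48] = 7.98*s^2 - 1.82*s - 2.29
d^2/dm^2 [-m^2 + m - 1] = -2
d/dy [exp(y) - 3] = exp(y)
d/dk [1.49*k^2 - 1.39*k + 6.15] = 2.98*k - 1.39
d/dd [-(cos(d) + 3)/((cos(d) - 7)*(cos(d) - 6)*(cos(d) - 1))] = (-2*cos(d)^3 + 5*cos(d)^2 + 84*cos(d) - 207)*sin(d)/((cos(d) - 7)^2*(cos(d) - 6)^2*(cos(d) - 1)^2)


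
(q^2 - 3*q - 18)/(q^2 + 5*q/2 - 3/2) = 2*(q - 6)/(2*q - 1)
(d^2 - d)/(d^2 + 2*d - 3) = d/(d + 3)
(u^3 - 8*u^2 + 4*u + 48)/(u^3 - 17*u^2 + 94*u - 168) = (u + 2)/(u - 7)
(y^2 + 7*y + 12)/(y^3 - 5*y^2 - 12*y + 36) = (y + 4)/(y^2 - 8*y + 12)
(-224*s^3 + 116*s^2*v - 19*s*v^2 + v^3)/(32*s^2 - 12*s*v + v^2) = -7*s + v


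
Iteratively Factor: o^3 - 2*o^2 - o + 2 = (o + 1)*(o^2 - 3*o + 2) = (o - 2)*(o + 1)*(o - 1)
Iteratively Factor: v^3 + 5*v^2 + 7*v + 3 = (v + 1)*(v^2 + 4*v + 3) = (v + 1)^2*(v + 3)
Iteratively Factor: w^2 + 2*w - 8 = (w + 4)*(w - 2)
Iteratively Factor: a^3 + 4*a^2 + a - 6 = (a - 1)*(a^2 + 5*a + 6) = (a - 1)*(a + 2)*(a + 3)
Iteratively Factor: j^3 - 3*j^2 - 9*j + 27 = (j - 3)*(j^2 - 9) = (j - 3)*(j + 3)*(j - 3)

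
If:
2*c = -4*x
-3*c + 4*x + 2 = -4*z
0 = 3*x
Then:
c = 0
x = 0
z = -1/2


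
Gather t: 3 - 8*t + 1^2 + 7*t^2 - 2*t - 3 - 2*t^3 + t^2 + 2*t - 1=-2*t^3 + 8*t^2 - 8*t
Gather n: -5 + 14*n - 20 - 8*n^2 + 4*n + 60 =-8*n^2 + 18*n + 35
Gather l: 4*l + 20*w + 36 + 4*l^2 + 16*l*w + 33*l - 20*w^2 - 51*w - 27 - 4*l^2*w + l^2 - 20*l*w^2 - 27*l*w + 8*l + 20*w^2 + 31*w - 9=l^2*(5 - 4*w) + l*(-20*w^2 - 11*w + 45)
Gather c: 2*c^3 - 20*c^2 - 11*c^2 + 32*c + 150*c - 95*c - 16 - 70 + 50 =2*c^3 - 31*c^2 + 87*c - 36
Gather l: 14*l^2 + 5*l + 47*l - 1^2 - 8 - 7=14*l^2 + 52*l - 16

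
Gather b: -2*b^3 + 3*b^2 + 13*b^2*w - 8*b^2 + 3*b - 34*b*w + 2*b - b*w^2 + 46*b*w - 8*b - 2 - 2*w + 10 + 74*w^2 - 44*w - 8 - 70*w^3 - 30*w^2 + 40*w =-2*b^3 + b^2*(13*w - 5) + b*(-w^2 + 12*w - 3) - 70*w^3 + 44*w^2 - 6*w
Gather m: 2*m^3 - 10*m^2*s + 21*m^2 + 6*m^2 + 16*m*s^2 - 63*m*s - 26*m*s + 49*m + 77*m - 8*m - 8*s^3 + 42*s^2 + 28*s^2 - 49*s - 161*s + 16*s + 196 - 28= 2*m^3 + m^2*(27 - 10*s) + m*(16*s^2 - 89*s + 118) - 8*s^3 + 70*s^2 - 194*s + 168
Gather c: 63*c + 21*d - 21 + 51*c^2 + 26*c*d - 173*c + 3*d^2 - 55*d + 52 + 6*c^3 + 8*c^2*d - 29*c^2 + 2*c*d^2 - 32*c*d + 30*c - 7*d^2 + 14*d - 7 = 6*c^3 + c^2*(8*d + 22) + c*(2*d^2 - 6*d - 80) - 4*d^2 - 20*d + 24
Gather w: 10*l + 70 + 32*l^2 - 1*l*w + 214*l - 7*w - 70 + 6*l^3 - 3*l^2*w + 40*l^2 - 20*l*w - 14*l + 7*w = 6*l^3 + 72*l^2 + 210*l + w*(-3*l^2 - 21*l)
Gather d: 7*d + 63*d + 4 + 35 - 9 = 70*d + 30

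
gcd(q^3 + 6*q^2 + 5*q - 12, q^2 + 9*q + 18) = q + 3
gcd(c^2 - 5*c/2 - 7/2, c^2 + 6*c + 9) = 1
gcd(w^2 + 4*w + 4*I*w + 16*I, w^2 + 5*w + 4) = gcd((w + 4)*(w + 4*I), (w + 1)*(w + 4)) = w + 4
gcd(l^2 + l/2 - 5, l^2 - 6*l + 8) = l - 2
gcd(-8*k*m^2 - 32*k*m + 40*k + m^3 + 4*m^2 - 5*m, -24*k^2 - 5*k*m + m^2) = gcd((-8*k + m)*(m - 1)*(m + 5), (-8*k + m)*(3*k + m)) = 8*k - m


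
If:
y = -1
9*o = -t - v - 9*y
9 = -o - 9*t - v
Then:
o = 9/8 - v/10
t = -v/10 - 9/8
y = -1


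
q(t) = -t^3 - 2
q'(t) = -3*t^2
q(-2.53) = 14.19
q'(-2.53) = -19.20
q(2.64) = -20.40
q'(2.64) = -20.91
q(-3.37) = 36.27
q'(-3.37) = -34.07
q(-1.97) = 5.65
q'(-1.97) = -11.64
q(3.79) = -56.44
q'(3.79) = -43.09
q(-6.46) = 267.59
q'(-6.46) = -125.19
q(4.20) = -76.09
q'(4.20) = -52.92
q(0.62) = -2.24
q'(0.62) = -1.15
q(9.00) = -731.00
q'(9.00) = -243.00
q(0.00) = -2.00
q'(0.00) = 0.00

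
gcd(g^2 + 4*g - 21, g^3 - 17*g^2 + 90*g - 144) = g - 3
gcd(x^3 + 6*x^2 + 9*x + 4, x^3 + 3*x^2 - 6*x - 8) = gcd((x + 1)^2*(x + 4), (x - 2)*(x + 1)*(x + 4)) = x^2 + 5*x + 4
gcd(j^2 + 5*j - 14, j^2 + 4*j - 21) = j + 7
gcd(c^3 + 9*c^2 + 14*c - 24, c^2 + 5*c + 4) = c + 4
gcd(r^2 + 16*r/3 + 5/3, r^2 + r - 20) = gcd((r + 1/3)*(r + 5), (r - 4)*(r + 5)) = r + 5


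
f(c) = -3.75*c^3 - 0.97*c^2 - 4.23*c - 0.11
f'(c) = -11.25*c^2 - 1.94*c - 4.23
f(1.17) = -12.39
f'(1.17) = -21.90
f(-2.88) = 93.61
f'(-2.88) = -91.95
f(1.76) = -31.00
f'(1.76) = -42.49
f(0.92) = -7.74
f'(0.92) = -15.54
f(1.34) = -16.54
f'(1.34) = -27.03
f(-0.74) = 4.01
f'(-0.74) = -8.95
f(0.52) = -3.10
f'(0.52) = -8.28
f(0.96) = -8.38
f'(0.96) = -16.46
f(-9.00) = 2693.14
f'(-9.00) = -898.02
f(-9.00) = 2693.14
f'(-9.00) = -898.02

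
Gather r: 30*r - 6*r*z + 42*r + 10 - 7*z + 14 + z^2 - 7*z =r*(72 - 6*z) + z^2 - 14*z + 24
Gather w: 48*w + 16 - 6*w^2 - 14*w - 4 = -6*w^2 + 34*w + 12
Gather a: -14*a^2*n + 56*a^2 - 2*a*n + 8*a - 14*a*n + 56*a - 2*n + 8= a^2*(56 - 14*n) + a*(64 - 16*n) - 2*n + 8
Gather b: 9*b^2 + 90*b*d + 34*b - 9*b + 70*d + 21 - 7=9*b^2 + b*(90*d + 25) + 70*d + 14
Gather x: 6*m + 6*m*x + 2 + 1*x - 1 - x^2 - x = 6*m*x + 6*m - x^2 + 1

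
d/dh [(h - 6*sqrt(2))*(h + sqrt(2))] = 2*h - 5*sqrt(2)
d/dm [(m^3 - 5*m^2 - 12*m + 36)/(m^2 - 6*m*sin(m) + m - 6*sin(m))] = ((3*m^2 - 10*m - 12)*(m^2 - 6*m*sin(m) + m - 6*sin(m)) + (m^3 - 5*m^2 - 12*m + 36)*(6*m*cos(m) - 2*m + 6*sqrt(2)*sin(m + pi/4) - 1))/((m + 1)^2*(m - 6*sin(m))^2)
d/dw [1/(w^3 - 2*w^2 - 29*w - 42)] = (-3*w^2 + 4*w + 29)/(-w^3 + 2*w^2 + 29*w + 42)^2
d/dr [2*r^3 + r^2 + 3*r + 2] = 6*r^2 + 2*r + 3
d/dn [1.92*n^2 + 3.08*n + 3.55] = 3.84*n + 3.08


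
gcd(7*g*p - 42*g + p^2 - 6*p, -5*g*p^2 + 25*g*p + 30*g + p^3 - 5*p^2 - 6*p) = p - 6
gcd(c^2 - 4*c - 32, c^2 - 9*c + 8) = c - 8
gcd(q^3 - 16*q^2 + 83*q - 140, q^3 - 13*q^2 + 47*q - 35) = q^2 - 12*q + 35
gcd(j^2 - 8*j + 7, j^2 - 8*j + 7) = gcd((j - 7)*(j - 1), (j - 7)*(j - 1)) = j^2 - 8*j + 7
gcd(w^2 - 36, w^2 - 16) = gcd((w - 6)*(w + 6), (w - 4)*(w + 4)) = 1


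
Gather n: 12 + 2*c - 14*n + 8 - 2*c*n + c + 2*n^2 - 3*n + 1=3*c + 2*n^2 + n*(-2*c - 17) + 21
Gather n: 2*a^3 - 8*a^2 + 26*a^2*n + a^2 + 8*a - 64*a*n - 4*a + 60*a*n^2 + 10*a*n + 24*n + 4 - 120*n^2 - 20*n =2*a^3 - 7*a^2 + 4*a + n^2*(60*a - 120) + n*(26*a^2 - 54*a + 4) + 4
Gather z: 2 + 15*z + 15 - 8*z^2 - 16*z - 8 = -8*z^2 - z + 9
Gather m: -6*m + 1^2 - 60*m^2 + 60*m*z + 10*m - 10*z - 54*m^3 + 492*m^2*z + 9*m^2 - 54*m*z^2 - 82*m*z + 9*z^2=-54*m^3 + m^2*(492*z - 51) + m*(-54*z^2 - 22*z + 4) + 9*z^2 - 10*z + 1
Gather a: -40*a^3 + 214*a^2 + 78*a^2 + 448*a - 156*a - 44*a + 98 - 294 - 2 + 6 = -40*a^3 + 292*a^2 + 248*a - 192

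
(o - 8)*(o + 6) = o^2 - 2*o - 48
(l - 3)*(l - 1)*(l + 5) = l^3 + l^2 - 17*l + 15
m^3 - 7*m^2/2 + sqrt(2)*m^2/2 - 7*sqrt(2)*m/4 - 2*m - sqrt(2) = (m - 4)*(m + 1/2)*(m + sqrt(2)/2)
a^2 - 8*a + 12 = (a - 6)*(a - 2)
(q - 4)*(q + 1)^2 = q^3 - 2*q^2 - 7*q - 4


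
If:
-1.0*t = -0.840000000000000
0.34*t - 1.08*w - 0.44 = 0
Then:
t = 0.84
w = -0.14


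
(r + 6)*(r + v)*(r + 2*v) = r^3 + 3*r^2*v + 6*r^2 + 2*r*v^2 + 18*r*v + 12*v^2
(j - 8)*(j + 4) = j^2 - 4*j - 32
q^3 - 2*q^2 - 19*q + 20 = (q - 5)*(q - 1)*(q + 4)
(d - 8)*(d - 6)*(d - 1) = d^3 - 15*d^2 + 62*d - 48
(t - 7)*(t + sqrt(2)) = t^2 - 7*t + sqrt(2)*t - 7*sqrt(2)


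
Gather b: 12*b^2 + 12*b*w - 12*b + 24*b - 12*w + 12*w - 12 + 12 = 12*b^2 + b*(12*w + 12)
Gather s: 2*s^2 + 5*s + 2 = 2*s^2 + 5*s + 2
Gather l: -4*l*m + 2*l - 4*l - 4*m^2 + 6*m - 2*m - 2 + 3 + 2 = l*(-4*m - 2) - 4*m^2 + 4*m + 3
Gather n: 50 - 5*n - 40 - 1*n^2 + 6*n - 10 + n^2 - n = 0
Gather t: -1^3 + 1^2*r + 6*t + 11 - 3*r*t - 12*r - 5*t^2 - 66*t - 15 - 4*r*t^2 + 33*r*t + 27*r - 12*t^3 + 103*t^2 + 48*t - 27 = 16*r - 12*t^3 + t^2*(98 - 4*r) + t*(30*r - 12) - 32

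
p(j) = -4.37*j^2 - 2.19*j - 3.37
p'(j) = -8.74*j - 2.19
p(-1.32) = -8.09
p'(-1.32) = 9.35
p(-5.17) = -108.85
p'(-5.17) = 43.00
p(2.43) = -34.50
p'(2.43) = -23.43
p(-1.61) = -11.17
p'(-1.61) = 11.88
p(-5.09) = -105.44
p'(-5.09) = 42.30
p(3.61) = -68.23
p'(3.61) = -33.74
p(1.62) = -18.39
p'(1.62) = -16.35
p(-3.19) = -40.85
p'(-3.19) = 25.69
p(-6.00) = -147.55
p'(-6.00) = 50.25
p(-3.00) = -36.13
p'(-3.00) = 24.03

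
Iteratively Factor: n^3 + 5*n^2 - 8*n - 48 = (n + 4)*(n^2 + n - 12) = (n - 3)*(n + 4)*(n + 4)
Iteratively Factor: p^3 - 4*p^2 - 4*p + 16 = (p + 2)*(p^2 - 6*p + 8) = (p - 2)*(p + 2)*(p - 4)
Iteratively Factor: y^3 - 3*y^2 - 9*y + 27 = (y + 3)*(y^2 - 6*y + 9) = (y - 3)*(y + 3)*(y - 3)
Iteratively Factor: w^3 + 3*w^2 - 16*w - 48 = (w + 3)*(w^2 - 16) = (w + 3)*(w + 4)*(w - 4)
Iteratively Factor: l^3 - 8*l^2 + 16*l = (l - 4)*(l^2 - 4*l) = l*(l - 4)*(l - 4)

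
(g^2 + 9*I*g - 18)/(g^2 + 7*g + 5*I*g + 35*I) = (g^2 + 9*I*g - 18)/(g^2 + g*(7 + 5*I) + 35*I)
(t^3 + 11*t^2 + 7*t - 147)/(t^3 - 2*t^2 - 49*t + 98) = (t^2 + 4*t - 21)/(t^2 - 9*t + 14)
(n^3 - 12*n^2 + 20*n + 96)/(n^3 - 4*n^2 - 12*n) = (n - 8)/n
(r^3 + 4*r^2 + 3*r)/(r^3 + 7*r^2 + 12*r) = (r + 1)/(r + 4)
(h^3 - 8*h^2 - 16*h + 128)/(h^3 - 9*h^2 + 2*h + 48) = (h^2 - 16)/(h^2 - h - 6)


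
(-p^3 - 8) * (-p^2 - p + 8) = p^5 + p^4 - 8*p^3 + 8*p^2 + 8*p - 64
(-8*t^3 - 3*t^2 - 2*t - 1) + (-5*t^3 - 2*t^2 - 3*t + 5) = -13*t^3 - 5*t^2 - 5*t + 4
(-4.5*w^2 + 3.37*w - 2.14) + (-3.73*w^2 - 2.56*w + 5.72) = -8.23*w^2 + 0.81*w + 3.58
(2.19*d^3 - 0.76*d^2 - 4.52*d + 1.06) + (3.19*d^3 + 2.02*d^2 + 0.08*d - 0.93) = 5.38*d^3 + 1.26*d^2 - 4.44*d + 0.13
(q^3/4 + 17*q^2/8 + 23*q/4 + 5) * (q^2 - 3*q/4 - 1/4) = q^5/4 + 31*q^4/16 + 131*q^3/32 + 5*q^2/32 - 83*q/16 - 5/4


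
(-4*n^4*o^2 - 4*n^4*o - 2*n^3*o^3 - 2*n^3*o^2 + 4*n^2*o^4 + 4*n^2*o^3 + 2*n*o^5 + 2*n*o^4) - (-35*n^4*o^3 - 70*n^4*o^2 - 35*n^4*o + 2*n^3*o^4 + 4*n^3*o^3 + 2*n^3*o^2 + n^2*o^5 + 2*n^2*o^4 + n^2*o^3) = 35*n^4*o^3 + 66*n^4*o^2 + 31*n^4*o - 2*n^3*o^4 - 6*n^3*o^3 - 4*n^3*o^2 - n^2*o^5 + 2*n^2*o^4 + 3*n^2*o^3 + 2*n*o^5 + 2*n*o^4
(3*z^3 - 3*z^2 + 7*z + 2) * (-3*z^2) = -9*z^5 + 9*z^4 - 21*z^3 - 6*z^2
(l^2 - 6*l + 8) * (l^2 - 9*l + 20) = l^4 - 15*l^3 + 82*l^2 - 192*l + 160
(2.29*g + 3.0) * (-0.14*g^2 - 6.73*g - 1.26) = -0.3206*g^3 - 15.8317*g^2 - 23.0754*g - 3.78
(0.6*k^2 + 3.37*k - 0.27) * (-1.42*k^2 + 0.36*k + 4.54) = -0.852*k^4 - 4.5694*k^3 + 4.3206*k^2 + 15.2026*k - 1.2258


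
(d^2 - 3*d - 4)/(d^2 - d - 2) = (d - 4)/(d - 2)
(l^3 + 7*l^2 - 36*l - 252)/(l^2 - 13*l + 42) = (l^2 + 13*l + 42)/(l - 7)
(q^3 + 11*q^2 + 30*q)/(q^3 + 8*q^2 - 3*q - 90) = q/(q - 3)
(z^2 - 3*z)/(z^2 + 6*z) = (z - 3)/(z + 6)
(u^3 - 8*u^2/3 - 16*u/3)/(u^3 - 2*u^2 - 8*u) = (u + 4/3)/(u + 2)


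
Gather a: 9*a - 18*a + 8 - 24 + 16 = -9*a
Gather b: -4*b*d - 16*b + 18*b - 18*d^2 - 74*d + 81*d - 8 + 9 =b*(2 - 4*d) - 18*d^2 + 7*d + 1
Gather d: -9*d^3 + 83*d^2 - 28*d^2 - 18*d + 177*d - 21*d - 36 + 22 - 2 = -9*d^3 + 55*d^2 + 138*d - 16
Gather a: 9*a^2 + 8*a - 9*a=9*a^2 - a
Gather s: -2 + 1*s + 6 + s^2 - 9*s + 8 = s^2 - 8*s + 12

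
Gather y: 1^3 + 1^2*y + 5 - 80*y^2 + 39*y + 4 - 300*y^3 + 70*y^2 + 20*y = -300*y^3 - 10*y^2 + 60*y + 10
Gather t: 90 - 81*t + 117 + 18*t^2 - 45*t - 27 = 18*t^2 - 126*t + 180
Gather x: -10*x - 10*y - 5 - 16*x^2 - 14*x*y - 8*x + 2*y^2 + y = -16*x^2 + x*(-14*y - 18) + 2*y^2 - 9*y - 5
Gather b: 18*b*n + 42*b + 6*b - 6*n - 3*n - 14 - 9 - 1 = b*(18*n + 48) - 9*n - 24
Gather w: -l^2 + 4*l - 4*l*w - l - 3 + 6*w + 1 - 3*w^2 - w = -l^2 + 3*l - 3*w^2 + w*(5 - 4*l) - 2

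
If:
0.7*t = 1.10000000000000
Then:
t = 1.57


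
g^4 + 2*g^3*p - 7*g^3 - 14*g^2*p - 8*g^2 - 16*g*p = g*(g - 8)*(g + 1)*(g + 2*p)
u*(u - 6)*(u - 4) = u^3 - 10*u^2 + 24*u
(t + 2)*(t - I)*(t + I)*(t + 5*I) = t^4 + 2*t^3 + 5*I*t^3 + t^2 + 10*I*t^2 + 2*t + 5*I*t + 10*I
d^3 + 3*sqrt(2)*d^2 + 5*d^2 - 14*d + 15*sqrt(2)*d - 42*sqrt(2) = (d - 2)*(d + 7)*(d + 3*sqrt(2))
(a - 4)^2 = a^2 - 8*a + 16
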